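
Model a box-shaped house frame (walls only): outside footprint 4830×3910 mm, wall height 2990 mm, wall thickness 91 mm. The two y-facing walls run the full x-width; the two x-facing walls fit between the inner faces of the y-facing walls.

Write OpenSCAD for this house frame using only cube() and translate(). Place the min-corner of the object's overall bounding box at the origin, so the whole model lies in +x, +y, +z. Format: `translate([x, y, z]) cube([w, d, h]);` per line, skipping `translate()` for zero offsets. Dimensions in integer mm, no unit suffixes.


cube([4830, 91, 2990]);
translate([0, 3819, 0]) cube([4830, 91, 2990]);
translate([0, 91, 0]) cube([91, 3728, 2990]);
translate([4739, 91, 0]) cube([91, 3728, 2990]);


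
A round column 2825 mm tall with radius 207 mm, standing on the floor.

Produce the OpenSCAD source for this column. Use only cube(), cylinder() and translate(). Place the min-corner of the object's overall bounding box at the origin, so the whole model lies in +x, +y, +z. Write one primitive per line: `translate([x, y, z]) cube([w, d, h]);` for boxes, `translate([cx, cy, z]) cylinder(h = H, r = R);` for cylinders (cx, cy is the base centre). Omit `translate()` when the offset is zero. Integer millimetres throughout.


translate([207, 207, 0]) cylinder(h = 2825, r = 207);


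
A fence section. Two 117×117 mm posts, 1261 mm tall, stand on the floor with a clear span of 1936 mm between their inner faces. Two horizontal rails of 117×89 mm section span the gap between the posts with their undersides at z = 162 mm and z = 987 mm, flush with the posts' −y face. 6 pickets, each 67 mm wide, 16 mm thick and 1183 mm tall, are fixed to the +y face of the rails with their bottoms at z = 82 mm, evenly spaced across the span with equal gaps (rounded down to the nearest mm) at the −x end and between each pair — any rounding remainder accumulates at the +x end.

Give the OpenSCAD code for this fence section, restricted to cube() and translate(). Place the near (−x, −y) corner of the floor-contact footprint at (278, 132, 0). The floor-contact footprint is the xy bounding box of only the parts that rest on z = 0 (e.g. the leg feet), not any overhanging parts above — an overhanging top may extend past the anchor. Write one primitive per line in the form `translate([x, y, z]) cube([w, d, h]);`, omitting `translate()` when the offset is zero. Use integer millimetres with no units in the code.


translate([278, 132, 0]) cube([117, 117, 1261]);
translate([2331, 132, 0]) cube([117, 117, 1261]);
translate([395, 132, 162]) cube([1936, 117, 89]);
translate([395, 132, 987]) cube([1936, 117, 89]);
translate([614, 249, 82]) cube([67, 16, 1183]);
translate([900, 249, 82]) cube([67, 16, 1183]);
translate([1186, 249, 82]) cube([67, 16, 1183]);
translate([1472, 249, 82]) cube([67, 16, 1183]);
translate([1758, 249, 82]) cube([67, 16, 1183]);
translate([2044, 249, 82]) cube([67, 16, 1183]);


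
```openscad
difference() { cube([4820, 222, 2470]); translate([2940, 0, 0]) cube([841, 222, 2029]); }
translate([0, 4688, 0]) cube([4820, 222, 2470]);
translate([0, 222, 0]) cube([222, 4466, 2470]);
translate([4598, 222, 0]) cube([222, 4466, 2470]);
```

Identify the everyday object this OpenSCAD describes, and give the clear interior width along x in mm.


A single room. The interior width is 4376 mm.

Four walls enclosing a rectangle with a door in the front wall — a room. Outside width 4820 minus two 222 mm walls gives 4376 mm.


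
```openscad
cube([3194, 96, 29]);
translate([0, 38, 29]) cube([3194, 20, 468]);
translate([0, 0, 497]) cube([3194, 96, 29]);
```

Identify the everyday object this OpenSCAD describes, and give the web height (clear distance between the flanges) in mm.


An I-beam. The web height is 468 mm.

Two wide flanges with a thin centred web — an I-beam. Overall 526 mm minus two 29 mm flanges gives a web of 526 − 2·29 = 468 mm.


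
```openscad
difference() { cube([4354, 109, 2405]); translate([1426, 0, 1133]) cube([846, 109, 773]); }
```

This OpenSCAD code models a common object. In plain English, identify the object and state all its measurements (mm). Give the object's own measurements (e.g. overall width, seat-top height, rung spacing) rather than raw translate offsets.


A wall 4354 mm long (x), 109 mm thick (y), 2405 mm tall, with a rectangular window opening cut through it. The opening is 846 mm wide and 773 mm tall; its sill is at z = 1133 mm and its near (−x) edge is 1426 mm from the wall's −x end. The opening passes through the full wall thickness.


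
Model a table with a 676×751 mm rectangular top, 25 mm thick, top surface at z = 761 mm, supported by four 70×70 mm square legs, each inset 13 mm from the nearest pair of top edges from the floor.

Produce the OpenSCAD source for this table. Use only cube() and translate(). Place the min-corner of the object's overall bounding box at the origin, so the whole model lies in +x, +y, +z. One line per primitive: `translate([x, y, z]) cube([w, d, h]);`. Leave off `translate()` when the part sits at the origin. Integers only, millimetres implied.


translate([0, 0, 736]) cube([676, 751, 25]);
translate([13, 13, 0]) cube([70, 70, 736]);
translate([593, 13, 0]) cube([70, 70, 736]);
translate([13, 668, 0]) cube([70, 70, 736]);
translate([593, 668, 0]) cube([70, 70, 736]);


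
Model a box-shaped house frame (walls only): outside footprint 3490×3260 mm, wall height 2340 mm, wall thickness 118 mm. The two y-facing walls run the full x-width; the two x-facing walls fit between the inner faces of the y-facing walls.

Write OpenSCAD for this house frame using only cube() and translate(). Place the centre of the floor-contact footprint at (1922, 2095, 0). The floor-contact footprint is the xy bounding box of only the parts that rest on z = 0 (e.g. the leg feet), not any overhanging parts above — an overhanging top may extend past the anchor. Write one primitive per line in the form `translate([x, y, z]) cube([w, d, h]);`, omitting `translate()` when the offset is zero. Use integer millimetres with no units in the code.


translate([177, 465, 0]) cube([3490, 118, 2340]);
translate([177, 3607, 0]) cube([3490, 118, 2340]);
translate([177, 583, 0]) cube([118, 3024, 2340]);
translate([3549, 583, 0]) cube([118, 3024, 2340]);


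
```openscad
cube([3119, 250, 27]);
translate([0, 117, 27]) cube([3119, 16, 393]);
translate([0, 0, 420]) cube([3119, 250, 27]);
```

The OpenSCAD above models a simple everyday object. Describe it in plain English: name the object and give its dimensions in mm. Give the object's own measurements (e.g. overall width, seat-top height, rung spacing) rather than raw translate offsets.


An I-beam lying along x, 3119 mm long. Overall section height 447 mm. Two flanges 250 mm wide (y) and 27 mm thick, one on the floor and one at the top; a web 16 mm thick runs between them, centred on the flange width.


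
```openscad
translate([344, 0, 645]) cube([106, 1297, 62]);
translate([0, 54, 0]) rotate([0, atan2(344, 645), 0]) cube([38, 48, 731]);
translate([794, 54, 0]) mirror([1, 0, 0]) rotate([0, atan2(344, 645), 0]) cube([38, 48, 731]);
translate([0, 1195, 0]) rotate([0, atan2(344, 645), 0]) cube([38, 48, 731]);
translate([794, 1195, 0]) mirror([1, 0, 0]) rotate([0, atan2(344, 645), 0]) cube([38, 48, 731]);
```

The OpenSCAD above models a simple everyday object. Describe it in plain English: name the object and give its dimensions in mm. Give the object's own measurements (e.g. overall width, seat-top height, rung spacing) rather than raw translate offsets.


A sawhorse. A 106×1297×62 mm beam (x, y, z) sits on two A-frame leg pairs. Each pair is two raked legs of 38×48 mm section (48 mm along y) splaying symmetrically in x. Each leg rises 645 mm vertically over 344 mm of horizontal reach and is 731 mm long along its own axis. Every leg's outer bottom edge rests on the floor and its outer top edge meets a bottom edge of the beam — the left legs (tilting toward +x) meet the beam's −x bottom edge, the right legs (their mirror images, tilting toward −x) meet its +x bottom edge — so the leg tops tuck under the beam, the beam's underside is 645 mm above the floor, and the feet are 794 mm apart outside-to-outside with the beam centred between them. The two leg pairs are set in 54 mm from either end of the beam.


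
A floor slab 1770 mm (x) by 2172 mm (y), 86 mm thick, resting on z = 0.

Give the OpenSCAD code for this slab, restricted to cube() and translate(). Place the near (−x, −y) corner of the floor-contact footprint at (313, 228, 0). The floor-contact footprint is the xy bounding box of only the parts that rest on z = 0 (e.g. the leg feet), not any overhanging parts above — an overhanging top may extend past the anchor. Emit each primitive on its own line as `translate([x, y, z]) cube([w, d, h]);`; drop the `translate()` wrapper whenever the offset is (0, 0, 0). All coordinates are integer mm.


translate([313, 228, 0]) cube([1770, 2172, 86]);


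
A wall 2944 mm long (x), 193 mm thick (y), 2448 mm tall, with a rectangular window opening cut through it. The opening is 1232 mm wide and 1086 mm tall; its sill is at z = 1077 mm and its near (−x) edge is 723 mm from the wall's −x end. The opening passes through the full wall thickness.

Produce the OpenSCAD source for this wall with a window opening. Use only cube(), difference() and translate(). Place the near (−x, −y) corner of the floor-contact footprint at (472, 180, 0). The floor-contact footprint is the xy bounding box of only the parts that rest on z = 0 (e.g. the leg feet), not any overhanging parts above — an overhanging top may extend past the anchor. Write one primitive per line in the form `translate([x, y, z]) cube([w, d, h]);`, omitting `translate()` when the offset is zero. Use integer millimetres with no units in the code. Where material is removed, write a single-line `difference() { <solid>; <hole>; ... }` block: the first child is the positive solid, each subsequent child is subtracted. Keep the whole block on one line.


difference() { translate([472, 180, 0]) cube([2944, 193, 2448]); translate([1195, 180, 1077]) cube([1232, 193, 1086]); }


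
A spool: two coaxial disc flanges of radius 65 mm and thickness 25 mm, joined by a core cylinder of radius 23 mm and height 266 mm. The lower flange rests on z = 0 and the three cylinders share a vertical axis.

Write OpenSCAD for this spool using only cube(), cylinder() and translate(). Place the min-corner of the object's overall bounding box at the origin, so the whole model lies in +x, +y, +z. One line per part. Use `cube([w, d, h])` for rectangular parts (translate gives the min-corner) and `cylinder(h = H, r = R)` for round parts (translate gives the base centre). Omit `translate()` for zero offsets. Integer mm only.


translate([65, 65, 0]) cylinder(h = 25, r = 65);
translate([65, 65, 25]) cylinder(h = 266, r = 23);
translate([65, 65, 291]) cylinder(h = 25, r = 65);


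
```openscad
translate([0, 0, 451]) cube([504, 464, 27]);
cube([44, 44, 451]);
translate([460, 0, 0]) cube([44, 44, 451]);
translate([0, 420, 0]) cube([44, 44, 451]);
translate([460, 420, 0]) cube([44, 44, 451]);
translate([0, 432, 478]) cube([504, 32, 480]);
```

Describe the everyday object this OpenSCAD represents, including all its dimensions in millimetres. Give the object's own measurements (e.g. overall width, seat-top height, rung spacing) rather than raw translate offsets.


A chair. The seat is a 504×464×27 mm slab with its top at z = 478 mm, on four 44×44 mm corner legs (flush with the seat edges, standing on z = 0). A flat backrest 32 mm thick, 480 mm tall, spans the full seat width and rises from the seat top along its +y edge, rear face flush with the rear of the seat.


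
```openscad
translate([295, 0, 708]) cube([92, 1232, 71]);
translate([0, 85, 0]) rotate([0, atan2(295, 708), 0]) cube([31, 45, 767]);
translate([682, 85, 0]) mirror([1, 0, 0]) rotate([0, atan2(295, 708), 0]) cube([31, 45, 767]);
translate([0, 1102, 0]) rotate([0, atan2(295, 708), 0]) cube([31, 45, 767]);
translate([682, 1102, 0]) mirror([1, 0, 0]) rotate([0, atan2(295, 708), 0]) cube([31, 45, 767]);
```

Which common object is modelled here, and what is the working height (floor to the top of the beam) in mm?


A sawhorse. The overall height is 779 mm.

A beam across two mirrored pairs of raked legs — a sawhorse. The beam's underside is at z = 708 (matching the legs' vertical rise in atan2(295, 708)) and the beam is 71 mm tall, so its top is at 708 + 71 = 779 mm. The raked legs top out at the beam's underside, so that is the highest point.


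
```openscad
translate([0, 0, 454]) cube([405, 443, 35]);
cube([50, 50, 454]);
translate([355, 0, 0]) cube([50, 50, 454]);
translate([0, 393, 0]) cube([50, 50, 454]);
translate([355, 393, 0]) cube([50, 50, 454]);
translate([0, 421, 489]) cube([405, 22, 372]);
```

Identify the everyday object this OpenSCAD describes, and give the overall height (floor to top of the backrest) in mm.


A chair. The overall height is 861 mm.

A slab on four corner posts with a tall panel at the back — a chair. The seat slab sits at z = 454 with thickness 35, and the 372 mm backrest starts at the seat top, so the overall height is 454 + 35 + 372 = 861 mm.


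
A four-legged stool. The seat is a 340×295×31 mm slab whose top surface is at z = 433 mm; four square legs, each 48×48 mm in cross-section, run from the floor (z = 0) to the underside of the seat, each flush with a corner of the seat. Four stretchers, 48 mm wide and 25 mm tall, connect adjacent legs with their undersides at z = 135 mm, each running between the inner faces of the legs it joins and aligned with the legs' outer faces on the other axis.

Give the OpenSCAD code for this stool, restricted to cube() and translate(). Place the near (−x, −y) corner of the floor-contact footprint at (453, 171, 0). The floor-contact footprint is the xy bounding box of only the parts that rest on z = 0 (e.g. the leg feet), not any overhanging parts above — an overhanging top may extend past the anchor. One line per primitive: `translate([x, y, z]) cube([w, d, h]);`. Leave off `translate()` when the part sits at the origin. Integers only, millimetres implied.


translate([453, 171, 402]) cube([340, 295, 31]);
translate([453, 171, 0]) cube([48, 48, 402]);
translate([745, 171, 0]) cube([48, 48, 402]);
translate([453, 418, 0]) cube([48, 48, 402]);
translate([745, 418, 0]) cube([48, 48, 402]);
translate([501, 171, 135]) cube([244, 48, 25]);
translate([501, 418, 135]) cube([244, 48, 25]);
translate([453, 219, 135]) cube([48, 199, 25]);
translate([745, 219, 135]) cube([48, 199, 25]);


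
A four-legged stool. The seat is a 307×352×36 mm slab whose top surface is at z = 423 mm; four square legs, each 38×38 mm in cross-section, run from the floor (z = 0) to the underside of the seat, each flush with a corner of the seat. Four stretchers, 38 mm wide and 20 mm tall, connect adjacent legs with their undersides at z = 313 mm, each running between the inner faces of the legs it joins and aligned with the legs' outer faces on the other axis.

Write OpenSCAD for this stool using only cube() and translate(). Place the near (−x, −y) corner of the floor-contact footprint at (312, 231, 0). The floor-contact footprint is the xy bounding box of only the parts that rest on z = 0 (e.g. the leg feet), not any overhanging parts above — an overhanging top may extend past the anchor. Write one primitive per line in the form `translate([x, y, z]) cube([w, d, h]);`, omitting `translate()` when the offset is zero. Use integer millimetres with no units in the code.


translate([312, 231, 387]) cube([307, 352, 36]);
translate([312, 231, 0]) cube([38, 38, 387]);
translate([581, 231, 0]) cube([38, 38, 387]);
translate([312, 545, 0]) cube([38, 38, 387]);
translate([581, 545, 0]) cube([38, 38, 387]);
translate([350, 231, 313]) cube([231, 38, 20]);
translate([350, 545, 313]) cube([231, 38, 20]);
translate([312, 269, 313]) cube([38, 276, 20]);
translate([581, 269, 313]) cube([38, 276, 20]);


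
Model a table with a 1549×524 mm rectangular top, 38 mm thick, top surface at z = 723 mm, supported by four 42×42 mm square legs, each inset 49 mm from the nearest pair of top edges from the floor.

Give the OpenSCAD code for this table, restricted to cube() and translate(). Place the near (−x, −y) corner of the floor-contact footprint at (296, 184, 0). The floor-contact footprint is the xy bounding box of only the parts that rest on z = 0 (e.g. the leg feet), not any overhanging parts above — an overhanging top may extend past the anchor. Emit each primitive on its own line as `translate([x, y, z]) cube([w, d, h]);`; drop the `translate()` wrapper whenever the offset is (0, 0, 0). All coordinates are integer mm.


translate([247, 135, 685]) cube([1549, 524, 38]);
translate([296, 184, 0]) cube([42, 42, 685]);
translate([1705, 184, 0]) cube([42, 42, 685]);
translate([296, 568, 0]) cube([42, 42, 685]);
translate([1705, 568, 0]) cube([42, 42, 685]);


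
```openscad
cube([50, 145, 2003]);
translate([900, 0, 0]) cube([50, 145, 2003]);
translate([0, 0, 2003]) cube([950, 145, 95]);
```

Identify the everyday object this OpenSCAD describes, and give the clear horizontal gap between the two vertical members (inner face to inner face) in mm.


A door frame. The clear opening width is 850 mm.

Two 2003 mm tall posts with a header on top — a door frame. The left jamb is 50 mm wide at x = 0; the right jamb starts at x = 900. The clear opening is 900 − 50 = 850 mm.


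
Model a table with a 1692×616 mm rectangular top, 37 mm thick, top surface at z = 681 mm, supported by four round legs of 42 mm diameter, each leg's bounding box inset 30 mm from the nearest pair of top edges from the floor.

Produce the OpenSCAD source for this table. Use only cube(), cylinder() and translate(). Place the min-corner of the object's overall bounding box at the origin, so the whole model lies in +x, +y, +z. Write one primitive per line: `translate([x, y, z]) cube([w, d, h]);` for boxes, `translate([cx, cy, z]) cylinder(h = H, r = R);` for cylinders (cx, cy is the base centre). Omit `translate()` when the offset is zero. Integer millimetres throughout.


// leg_h = 681 - 37 = 644
translate([0, 0, 644]) cube([1692, 616, 37]);
translate([51, 51, 0]) cylinder(h = 644, r = 21);
translate([1641, 51, 0]) cylinder(h = 644, r = 21);
translate([51, 565, 0]) cylinder(h = 644, r = 21);
translate([1641, 565, 0]) cylinder(h = 644, r = 21);


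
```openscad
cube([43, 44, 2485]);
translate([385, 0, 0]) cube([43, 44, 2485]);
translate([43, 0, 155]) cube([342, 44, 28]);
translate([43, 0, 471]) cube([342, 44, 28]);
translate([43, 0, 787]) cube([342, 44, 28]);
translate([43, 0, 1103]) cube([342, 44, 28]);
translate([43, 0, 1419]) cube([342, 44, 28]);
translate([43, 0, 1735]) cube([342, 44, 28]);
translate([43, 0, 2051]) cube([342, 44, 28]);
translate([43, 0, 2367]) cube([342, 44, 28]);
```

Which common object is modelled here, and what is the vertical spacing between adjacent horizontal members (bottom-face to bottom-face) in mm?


A ladder. The rung spacing is 316 mm.

Two tall 43×44 posts with 8 short bars between them — a ladder. Adjacent rungs sit at z = 155 and z = 471, so the spacing is 471 − 155 = 316 mm.


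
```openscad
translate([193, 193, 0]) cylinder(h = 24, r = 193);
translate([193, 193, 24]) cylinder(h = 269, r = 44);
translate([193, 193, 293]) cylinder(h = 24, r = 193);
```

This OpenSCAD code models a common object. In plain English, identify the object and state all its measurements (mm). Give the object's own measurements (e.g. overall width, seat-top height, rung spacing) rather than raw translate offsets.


A spool: two coaxial disc flanges of radius 193 mm and thickness 24 mm, joined by a core cylinder of radius 44 mm and height 269 mm. The lower flange rests on z = 0 and the three cylinders share a vertical axis.


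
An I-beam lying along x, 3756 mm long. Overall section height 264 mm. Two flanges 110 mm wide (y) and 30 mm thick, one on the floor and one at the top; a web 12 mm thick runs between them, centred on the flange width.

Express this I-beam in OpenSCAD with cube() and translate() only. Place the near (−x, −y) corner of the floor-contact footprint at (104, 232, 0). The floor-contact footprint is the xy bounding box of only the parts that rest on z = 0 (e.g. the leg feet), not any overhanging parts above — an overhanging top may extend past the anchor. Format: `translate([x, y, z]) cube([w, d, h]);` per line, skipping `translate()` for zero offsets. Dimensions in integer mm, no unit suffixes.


translate([104, 232, 0]) cube([3756, 110, 30]);
translate([104, 281, 30]) cube([3756, 12, 204]);
translate([104, 232, 234]) cube([3756, 110, 30]);


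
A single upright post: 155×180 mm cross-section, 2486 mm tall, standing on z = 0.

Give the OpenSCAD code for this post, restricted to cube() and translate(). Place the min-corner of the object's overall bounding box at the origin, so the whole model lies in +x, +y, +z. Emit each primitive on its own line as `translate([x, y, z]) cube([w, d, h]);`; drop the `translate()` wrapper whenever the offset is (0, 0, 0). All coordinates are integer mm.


cube([155, 180, 2486]);


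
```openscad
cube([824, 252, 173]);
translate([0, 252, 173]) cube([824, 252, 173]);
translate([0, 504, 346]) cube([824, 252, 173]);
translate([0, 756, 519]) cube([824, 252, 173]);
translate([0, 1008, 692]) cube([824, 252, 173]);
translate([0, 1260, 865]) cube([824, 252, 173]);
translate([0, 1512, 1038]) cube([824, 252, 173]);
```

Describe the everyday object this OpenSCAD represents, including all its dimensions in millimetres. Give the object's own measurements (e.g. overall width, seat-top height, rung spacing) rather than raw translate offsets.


A straight staircase of 7 solid steps. Each step is 824 mm wide (x), 252 mm deep (y, the going) and 173 mm tall (the rise). The first step rests on the floor; each subsequent step sits one going further in +y and one rise higher in +z, directly behind and above the previous step with no overlap.


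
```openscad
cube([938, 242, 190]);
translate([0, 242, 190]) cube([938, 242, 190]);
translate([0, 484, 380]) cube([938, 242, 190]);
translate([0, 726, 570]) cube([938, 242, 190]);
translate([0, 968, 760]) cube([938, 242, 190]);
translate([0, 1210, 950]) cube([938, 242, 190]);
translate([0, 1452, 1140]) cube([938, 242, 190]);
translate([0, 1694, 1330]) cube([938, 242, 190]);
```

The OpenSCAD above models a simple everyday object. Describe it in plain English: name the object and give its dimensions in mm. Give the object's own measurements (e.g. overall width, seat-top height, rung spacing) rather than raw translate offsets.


A straight staircase of 8 solid steps. Each step is 938 mm wide (x), 242 mm deep (y, the going) and 190 mm tall (the rise). The first step rests on the floor; each subsequent step sits one going further in +y and one rise higher in +z, directly behind and above the previous step with no overlap.


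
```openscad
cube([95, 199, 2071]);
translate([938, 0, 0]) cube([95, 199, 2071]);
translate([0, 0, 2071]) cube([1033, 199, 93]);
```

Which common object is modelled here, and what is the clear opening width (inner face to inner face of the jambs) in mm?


A door frame. The clear opening width is 843 mm.

Two 2071 mm tall posts with a header on top — a door frame. The left jamb is 95 mm wide at x = 0; the right jamb starts at x = 938. The clear opening is 938 − 95 = 843 mm.


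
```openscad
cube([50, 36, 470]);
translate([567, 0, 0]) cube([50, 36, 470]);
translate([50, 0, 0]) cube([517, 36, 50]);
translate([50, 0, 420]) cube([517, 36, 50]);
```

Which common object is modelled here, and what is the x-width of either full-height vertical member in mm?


A picture frame. The border width is 50 mm.

Four thin pieces enclosing a rectangular opening — a picture frame. The two full-height stiles are 470 mm tall; the top rail sits at z = 420 and is 50 mm tall, so the border above the opening is 470 − 420 = 50 mm, matching the stile x-width.


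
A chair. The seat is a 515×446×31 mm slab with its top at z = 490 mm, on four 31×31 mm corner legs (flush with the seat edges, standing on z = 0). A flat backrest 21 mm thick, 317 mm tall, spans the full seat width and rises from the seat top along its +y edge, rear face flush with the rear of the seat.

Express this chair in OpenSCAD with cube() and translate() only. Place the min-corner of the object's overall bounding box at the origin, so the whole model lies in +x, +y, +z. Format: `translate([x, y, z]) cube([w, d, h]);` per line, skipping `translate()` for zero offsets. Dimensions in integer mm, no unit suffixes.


// leg_h = 490 - 31 = 459
translate([0, 0, 459]) cube([515, 446, 31]);
cube([31, 31, 459]);
translate([484, 0, 0]) cube([31, 31, 459]);
translate([0, 415, 0]) cube([31, 31, 459]);
translate([484, 415, 0]) cube([31, 31, 459]);
translate([0, 425, 490]) cube([515, 21, 317]);


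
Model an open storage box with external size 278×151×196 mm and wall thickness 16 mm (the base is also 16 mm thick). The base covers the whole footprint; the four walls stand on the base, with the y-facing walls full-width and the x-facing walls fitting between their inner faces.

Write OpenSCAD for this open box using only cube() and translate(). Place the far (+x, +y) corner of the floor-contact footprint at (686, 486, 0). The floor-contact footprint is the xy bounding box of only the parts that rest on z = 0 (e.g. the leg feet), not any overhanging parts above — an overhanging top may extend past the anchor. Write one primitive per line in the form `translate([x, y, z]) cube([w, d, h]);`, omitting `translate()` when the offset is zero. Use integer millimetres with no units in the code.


translate([408, 335, 0]) cube([278, 151, 16]);
translate([408, 335, 16]) cube([278, 16, 180]);
translate([408, 470, 16]) cube([278, 16, 180]);
translate([408, 351, 16]) cube([16, 119, 180]);
translate([670, 351, 16]) cube([16, 119, 180]);


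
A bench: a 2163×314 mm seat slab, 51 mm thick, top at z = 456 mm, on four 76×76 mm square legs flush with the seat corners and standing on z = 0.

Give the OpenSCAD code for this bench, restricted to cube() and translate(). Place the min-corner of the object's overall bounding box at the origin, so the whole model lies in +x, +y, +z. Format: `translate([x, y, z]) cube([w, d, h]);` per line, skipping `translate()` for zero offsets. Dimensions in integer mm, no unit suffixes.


translate([0, 0, 405]) cube([2163, 314, 51]);
cube([76, 76, 405]);
translate([0, 238, 0]) cube([76, 76, 405]);
translate([2087, 0, 0]) cube([76, 76, 405]);
translate([2087, 238, 0]) cube([76, 76, 405]);


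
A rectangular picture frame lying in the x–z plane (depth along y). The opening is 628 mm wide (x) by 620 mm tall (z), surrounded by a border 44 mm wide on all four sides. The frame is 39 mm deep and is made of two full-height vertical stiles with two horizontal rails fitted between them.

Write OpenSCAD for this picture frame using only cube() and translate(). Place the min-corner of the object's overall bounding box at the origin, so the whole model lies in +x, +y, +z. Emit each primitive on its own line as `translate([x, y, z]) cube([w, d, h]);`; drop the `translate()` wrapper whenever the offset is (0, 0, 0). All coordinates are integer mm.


cube([44, 39, 708]);
translate([672, 0, 0]) cube([44, 39, 708]);
translate([44, 0, 0]) cube([628, 39, 44]);
translate([44, 0, 664]) cube([628, 39, 44]);


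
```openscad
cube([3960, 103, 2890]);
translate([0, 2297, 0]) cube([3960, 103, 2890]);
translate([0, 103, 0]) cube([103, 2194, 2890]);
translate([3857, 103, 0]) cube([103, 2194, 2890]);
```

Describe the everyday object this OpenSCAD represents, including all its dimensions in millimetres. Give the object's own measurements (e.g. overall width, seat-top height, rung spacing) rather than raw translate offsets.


The wall frame of a small rectangular building: four walls, each 2890 mm tall and 103 mm thick, enclosing a footprint 3960 mm (x) by 2400 mm (y) outside-to-outside, with no floor or roof. The front and back walls (the −y and +y sides) span the full width; the two side walls fit between them.


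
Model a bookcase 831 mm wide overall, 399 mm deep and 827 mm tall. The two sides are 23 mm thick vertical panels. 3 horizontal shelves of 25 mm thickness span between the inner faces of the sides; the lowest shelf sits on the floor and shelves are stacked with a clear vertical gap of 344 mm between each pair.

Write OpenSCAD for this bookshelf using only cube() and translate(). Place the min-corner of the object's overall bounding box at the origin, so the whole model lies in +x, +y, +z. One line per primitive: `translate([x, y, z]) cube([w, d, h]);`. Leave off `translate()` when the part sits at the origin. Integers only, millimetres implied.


cube([23, 399, 827]);
translate([808, 0, 0]) cube([23, 399, 827]);
translate([23, 0, 0]) cube([785, 399, 25]);
translate([23, 0, 369]) cube([785, 399, 25]);
translate([23, 0, 738]) cube([785, 399, 25]);


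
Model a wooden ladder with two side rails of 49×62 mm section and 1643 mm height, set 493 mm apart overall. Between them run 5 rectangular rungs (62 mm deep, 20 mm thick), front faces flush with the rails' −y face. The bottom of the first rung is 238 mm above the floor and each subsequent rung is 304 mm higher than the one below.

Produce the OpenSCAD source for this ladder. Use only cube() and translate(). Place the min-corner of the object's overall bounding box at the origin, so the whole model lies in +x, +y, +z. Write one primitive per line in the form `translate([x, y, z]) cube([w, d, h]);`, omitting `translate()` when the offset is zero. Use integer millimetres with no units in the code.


// rung span = 493 - 2*49 = 395
// rung[k] z = 238 + k*304
cube([49, 62, 1643]);
translate([444, 0, 0]) cube([49, 62, 1643]);
translate([49, 0, 238]) cube([395, 62, 20]);
translate([49, 0, 542]) cube([395, 62, 20]);
translate([49, 0, 846]) cube([395, 62, 20]);
translate([49, 0, 1150]) cube([395, 62, 20]);
translate([49, 0, 1454]) cube([395, 62, 20]);


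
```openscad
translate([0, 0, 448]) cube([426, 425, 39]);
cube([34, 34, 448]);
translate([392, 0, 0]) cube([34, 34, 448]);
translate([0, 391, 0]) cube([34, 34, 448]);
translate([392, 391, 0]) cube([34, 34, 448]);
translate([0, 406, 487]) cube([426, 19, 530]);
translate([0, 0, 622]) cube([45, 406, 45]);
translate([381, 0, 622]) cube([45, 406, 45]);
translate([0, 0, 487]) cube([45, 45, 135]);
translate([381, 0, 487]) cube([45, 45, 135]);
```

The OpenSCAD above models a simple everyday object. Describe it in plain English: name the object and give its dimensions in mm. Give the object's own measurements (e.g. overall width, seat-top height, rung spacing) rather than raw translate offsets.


A chair. The seat is a 426×425×39 mm slab with its top at z = 487 mm, on four 34×34 mm corner legs (flush with the seat edges, standing on z = 0). A flat backrest 19 mm thick, 530 mm tall, spans the full seat width and rises from the seat top along its +y edge, rear face flush with the rear of the seat. Two armrests of 45×45 mm section run along each side from the seat's front edge to the front of the backrest, top faces 180 mm above the seat top and outer faces flush with the seat's x-edges; a 45×45 mm post under the front of each armrest stands on the seat at the front corner.


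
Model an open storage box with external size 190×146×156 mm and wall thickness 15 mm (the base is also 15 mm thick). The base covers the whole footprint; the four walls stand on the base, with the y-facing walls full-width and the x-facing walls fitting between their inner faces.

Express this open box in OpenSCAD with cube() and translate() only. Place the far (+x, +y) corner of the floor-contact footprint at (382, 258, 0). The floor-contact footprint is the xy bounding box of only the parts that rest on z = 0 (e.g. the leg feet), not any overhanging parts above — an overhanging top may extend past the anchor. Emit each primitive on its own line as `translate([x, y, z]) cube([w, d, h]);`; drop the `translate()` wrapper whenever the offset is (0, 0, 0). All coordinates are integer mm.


translate([192, 112, 0]) cube([190, 146, 15]);
translate([192, 112, 15]) cube([190, 15, 141]);
translate([192, 243, 15]) cube([190, 15, 141]);
translate([192, 127, 15]) cube([15, 116, 141]);
translate([367, 127, 15]) cube([15, 116, 141]);


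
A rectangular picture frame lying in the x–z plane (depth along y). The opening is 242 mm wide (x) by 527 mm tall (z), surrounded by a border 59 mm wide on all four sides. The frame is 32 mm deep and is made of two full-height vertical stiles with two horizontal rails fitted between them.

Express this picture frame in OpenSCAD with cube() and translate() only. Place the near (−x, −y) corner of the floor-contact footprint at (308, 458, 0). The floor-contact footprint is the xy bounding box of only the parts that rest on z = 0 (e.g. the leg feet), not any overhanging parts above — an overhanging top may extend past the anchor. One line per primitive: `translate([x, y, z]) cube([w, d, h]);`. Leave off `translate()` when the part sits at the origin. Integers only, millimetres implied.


translate([308, 458, 0]) cube([59, 32, 645]);
translate([609, 458, 0]) cube([59, 32, 645]);
translate([367, 458, 0]) cube([242, 32, 59]);
translate([367, 458, 586]) cube([242, 32, 59]);


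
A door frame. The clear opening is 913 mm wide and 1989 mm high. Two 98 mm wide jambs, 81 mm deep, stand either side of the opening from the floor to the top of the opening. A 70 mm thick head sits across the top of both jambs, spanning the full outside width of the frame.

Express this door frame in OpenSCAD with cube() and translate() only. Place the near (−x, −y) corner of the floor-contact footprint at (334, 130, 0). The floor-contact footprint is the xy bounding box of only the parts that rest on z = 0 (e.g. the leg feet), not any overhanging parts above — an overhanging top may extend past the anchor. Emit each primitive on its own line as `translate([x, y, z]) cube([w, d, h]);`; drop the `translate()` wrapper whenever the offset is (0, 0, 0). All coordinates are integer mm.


translate([334, 130, 0]) cube([98, 81, 1989]);
translate([1345, 130, 0]) cube([98, 81, 1989]);
translate([334, 130, 1989]) cube([1109, 81, 70]);


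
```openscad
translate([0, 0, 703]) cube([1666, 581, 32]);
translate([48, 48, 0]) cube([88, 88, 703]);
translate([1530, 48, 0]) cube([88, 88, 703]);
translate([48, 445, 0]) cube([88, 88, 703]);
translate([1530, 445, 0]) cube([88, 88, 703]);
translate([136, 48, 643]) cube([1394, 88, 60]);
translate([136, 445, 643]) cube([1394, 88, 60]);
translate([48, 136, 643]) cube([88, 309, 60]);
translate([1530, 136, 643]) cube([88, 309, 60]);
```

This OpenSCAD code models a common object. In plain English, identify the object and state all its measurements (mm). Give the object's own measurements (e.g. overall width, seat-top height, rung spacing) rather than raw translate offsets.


A rectangular dining table. The top is 1666×581×32 mm with its upper surface at z = 735 mm. It stands on four 88×88 mm square legs, each inset 48 mm from the nearest pair of top edges, running from the floor to the underside of the top. Four apron rails, 88 mm thick and 60 mm tall, run between adjacent legs with their top edges flush with the underside of the top and their outer faces flush with the legs' outer faces.


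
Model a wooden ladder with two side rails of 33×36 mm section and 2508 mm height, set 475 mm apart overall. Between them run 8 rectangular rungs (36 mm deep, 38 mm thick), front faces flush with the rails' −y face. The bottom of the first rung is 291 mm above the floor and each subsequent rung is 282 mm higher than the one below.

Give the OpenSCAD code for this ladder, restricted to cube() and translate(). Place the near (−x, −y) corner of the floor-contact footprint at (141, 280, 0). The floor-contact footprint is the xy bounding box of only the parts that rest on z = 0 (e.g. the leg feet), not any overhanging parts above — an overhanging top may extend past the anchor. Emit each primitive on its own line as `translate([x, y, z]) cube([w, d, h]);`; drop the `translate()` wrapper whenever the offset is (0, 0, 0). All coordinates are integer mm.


translate([141, 280, 0]) cube([33, 36, 2508]);
translate([583, 280, 0]) cube([33, 36, 2508]);
translate([174, 280, 291]) cube([409, 36, 38]);
translate([174, 280, 573]) cube([409, 36, 38]);
translate([174, 280, 855]) cube([409, 36, 38]);
translate([174, 280, 1137]) cube([409, 36, 38]);
translate([174, 280, 1419]) cube([409, 36, 38]);
translate([174, 280, 1701]) cube([409, 36, 38]);
translate([174, 280, 1983]) cube([409, 36, 38]);
translate([174, 280, 2265]) cube([409, 36, 38]);


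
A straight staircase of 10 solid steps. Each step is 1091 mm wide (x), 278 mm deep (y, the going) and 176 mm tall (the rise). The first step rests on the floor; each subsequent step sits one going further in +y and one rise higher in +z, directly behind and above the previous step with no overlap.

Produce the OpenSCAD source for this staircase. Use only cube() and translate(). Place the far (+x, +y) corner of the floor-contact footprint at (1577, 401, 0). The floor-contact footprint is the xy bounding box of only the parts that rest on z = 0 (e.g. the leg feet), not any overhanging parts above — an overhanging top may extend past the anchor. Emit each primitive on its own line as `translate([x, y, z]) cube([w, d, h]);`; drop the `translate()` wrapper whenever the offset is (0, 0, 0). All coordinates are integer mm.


translate([486, 123, 0]) cube([1091, 278, 176]);
translate([486, 401, 176]) cube([1091, 278, 176]);
translate([486, 679, 352]) cube([1091, 278, 176]);
translate([486, 957, 528]) cube([1091, 278, 176]);
translate([486, 1235, 704]) cube([1091, 278, 176]);
translate([486, 1513, 880]) cube([1091, 278, 176]);
translate([486, 1791, 1056]) cube([1091, 278, 176]);
translate([486, 2069, 1232]) cube([1091, 278, 176]);
translate([486, 2347, 1408]) cube([1091, 278, 176]);
translate([486, 2625, 1584]) cube([1091, 278, 176]);


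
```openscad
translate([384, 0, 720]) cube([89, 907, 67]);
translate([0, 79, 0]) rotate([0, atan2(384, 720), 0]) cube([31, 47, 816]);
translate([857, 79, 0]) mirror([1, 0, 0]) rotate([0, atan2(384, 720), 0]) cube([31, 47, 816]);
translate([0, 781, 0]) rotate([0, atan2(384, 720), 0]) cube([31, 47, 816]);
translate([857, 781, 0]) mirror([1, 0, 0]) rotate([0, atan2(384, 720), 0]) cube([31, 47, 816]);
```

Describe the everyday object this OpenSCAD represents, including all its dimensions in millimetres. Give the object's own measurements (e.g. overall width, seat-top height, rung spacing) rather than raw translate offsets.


A sawhorse. A 89×907×67 mm beam (x, y, z) sits on two A-frame leg pairs. Each pair is two raked legs of 31×47 mm section (47 mm along y) splaying symmetrically in x. Each leg rises 720 mm vertically over 384 mm of horizontal reach and is 816 mm long along its own axis. Every leg's outer bottom edge rests on the floor and its outer top edge meets a bottom edge of the beam — the left legs (tilting toward +x) meet the beam's −x bottom edge, the right legs (their mirror images, tilting toward −x) meet its +x bottom edge — so the leg tops tuck under the beam, the beam's underside is 720 mm above the floor, and the feet are 857 mm apart outside-to-outside with the beam centred between them. The two leg pairs are set in 79 mm from either end of the beam.


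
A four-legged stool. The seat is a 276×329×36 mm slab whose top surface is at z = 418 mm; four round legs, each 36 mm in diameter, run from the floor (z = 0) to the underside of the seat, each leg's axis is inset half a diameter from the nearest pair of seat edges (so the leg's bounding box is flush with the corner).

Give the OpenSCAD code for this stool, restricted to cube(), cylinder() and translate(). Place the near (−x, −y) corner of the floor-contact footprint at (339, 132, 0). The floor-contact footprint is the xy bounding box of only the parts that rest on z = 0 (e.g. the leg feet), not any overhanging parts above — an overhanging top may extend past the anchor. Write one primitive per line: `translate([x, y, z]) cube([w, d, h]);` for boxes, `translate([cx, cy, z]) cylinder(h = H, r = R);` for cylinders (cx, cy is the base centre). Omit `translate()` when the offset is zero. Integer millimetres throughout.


translate([339, 132, 382]) cube([276, 329, 36]);
translate([357, 150, 0]) cylinder(h = 382, r = 18);
translate([597, 150, 0]) cylinder(h = 382, r = 18);
translate([357, 443, 0]) cylinder(h = 382, r = 18);
translate([597, 443, 0]) cylinder(h = 382, r = 18);
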